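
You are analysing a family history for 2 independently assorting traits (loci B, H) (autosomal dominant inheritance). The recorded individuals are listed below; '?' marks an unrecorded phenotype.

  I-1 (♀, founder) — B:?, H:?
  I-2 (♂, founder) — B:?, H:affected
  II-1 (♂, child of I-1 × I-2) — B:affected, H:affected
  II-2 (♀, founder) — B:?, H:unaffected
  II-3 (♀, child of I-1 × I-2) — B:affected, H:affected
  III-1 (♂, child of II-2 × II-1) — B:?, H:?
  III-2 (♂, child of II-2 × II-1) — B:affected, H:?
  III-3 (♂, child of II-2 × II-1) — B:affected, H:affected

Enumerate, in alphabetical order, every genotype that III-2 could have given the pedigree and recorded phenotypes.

III-2 ∈ {BB Hh, BB hh, Bb Hh, Bb hh}

B/I-1 ? ·: bb|Bb|BB
B/I-2 ? ·: bb|Bb|BB
B/II-1 aff I-1×I-2: Bb|BB
B/II-2 ? ·: bb|Bb|BB
B/II-3 aff I-1×I-2: Bb|BB
B/III-1 ? II-2×II-1: bb|Bb|BB
B/III-2 aff II-2×II-1: Bb|BB
B/III-3 aff II-2×II-1: Bb|BB
⇒ B over [I-1,I-2,II-1,II-2,II-3,III-1,III-2,III-3]: 290 consistent
H/I-1 ? ·: hh|Hh|HH
H/I-2 aff ·: Hh|HH
H/II-1 aff I-1×I-2: Hh|HH
H/II-2 un ·: hh
H/II-3 aff I-1×I-2: Hh|HH
H/III-1 ? II-2×II-1: hh|Hh
H/III-2 ? II-2×II-1: hh|Hh
H/III-3 aff II-2×II-1: Hh
⇒ H over [I-1,I-2,II-1,II-2,II-3,III-1,III-2,III-3]: 39 consistent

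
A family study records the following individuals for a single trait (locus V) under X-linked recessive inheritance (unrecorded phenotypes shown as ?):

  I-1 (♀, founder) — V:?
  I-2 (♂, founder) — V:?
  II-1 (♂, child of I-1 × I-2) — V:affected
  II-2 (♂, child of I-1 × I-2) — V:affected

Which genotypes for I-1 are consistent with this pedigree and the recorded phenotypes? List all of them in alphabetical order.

I-1 ∈ {X^VX^v, X^vX^v}

V/I-1 ? ·: X^VX^v|X^vX^v
V/I-2 ? ·: X^VY|X^vY
V/II-1 aff I-1×I-2: X^vY
V/II-2 aff I-1×I-2: X^vY
⇒ V over [I-1,I-2,II-1,II-2]: 4 consistent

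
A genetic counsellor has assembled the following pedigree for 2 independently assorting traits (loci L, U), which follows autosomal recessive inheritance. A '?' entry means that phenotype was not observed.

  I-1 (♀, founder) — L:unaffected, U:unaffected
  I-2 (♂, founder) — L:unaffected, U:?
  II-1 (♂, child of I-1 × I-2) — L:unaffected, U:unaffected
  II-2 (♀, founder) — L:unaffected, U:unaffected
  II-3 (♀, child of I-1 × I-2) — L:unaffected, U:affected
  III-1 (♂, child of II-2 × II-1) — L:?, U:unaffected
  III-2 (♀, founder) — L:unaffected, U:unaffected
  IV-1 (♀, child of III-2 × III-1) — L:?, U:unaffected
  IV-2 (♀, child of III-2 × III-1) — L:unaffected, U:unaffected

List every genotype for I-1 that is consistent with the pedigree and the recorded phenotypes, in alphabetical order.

L/I-1 un ·: LL|Ll
L/I-2 un ·: LL|Ll
L/II-1 un I-1×I-2: LL|Ll
L/II-2 un ·: LL|Ll
L/II-3 un I-1×I-2: LL|Ll
L/III-1 ? II-2×II-1: LL|Ll|ll
L/III-2 un ·: LL|Ll
L/IV-1 ? III-2×III-1: LL|Ll|ll
L/IV-2 un III-2×III-1: LL|Ll
⇒ L over [I-1,I-2,II-1,II-2,II-3,III-1,III-2,IV-1,IV-2]: 338 consistent
U/I-1 un ·: Uu
U/I-2 ? ·: Uu|uu
U/II-1 un I-1×I-2: UU|Uu
U/II-2 un ·: UU|Uu
U/II-3 aff I-1×I-2: uu
U/III-1 un II-2×II-1: UU|Uu
U/III-2 un ·: UU|Uu
U/IV-1 un III-2×III-1: UU|Uu
U/IV-2 un III-2×III-1: UU|Uu
⇒ U over [I-1,I-2,II-1,II-2,II-3,III-1,III-2,IV-1,IV-2]: 70 consistent

I-1 ∈ {LL Uu, Ll Uu}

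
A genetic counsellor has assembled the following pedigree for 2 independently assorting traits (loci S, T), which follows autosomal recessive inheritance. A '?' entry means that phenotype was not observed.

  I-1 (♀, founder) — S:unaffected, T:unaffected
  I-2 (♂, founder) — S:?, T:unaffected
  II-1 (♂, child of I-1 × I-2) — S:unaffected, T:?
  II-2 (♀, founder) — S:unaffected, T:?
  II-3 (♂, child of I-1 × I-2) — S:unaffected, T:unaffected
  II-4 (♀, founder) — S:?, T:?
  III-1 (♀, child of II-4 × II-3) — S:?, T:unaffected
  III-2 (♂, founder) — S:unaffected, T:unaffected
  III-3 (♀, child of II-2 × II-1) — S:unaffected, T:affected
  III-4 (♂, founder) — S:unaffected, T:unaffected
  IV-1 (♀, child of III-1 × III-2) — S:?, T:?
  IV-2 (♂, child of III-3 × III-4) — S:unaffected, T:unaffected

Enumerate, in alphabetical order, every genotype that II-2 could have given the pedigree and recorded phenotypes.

II-2 ∈ {SS Tt, SS tt, Ss Tt, Ss tt}

S/I-1 un ·: SS|Ss
S/I-2 ? ·: SS|Ss|ss
S/II-1 un I-1×I-2: SS|Ss
S/II-2 un ·: SS|Ss
S/II-3 un I-1×I-2: SS|Ss
S/II-4 ? ·: SS|Ss|ss
S/III-1 ? II-4×II-3: SS|Ss|ss
S/III-2 un ·: SS|Ss
S/III-3 un II-2×II-1: SS|Ss
S/III-4 un ·: SS|Ss
S/IV-1 ? III-1×III-2: SS|Ss|ss
S/IV-2 un III-3×III-4: SS|Ss
⇒ S over [I-1,I-2,II-1,II-2,II-3,II-4,III-1,III-2,III-3,III-4,IV-1,IV-2]: 4012 consistent
T/I-1 un ·: TT|Tt
T/I-2 un ·: TT|Tt
T/II-1 ? I-1×I-2: Tt|tt
T/II-2 ? ·: Tt|tt
T/II-3 un I-1×I-2: TT|Tt
T/II-4 ? ·: TT|Tt|tt
T/III-1 un II-4×II-3: TT|Tt
T/III-2 un ·: TT|Tt
T/III-3 aff II-2×II-1: tt
T/III-4 un ·: TT|Tt
T/IV-1 ? III-1×III-2: TT|Tt|tt
T/IV-2 un III-3×III-4: Tt
⇒ T over [I-1,I-2,II-1,II-2,II-3,II-4,III-1,III-2,III-3,III-4,IV-1,IV-2]: 592 consistent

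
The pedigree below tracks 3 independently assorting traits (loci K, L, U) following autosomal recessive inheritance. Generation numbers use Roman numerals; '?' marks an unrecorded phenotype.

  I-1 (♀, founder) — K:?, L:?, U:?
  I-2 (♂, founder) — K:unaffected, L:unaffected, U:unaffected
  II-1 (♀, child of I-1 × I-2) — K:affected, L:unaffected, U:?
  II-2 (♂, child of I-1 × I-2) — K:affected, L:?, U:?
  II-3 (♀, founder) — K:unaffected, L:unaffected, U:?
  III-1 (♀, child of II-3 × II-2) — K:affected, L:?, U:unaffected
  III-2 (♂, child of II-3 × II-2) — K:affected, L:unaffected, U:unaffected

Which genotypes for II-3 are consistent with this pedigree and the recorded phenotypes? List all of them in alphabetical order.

K/I-1 ? ·: Kk|kk
K/I-2 un ·: Kk
K/II-1 aff I-1×I-2: kk
K/II-2 aff I-1×I-2: kk
K/II-3 un ·: Kk
K/III-1 aff II-3×II-2: kk
K/III-2 aff II-3×II-2: kk
⇒ K over [I-1,I-2,II-1,II-2,II-3,III-1,III-2]: 2 consistent
L/I-1 ? ·: LL|Ll|ll
L/I-2 un ·: LL|Ll
L/II-1 un I-1×I-2: LL|Ll
L/II-2 ? I-1×I-2: LL|Ll|ll
L/II-3 un ·: LL|Ll
L/III-1 ? II-3×II-2: LL|Ll|ll
L/III-2 un II-3×II-2: LL|Ll
⇒ L over [I-1,I-2,II-1,II-2,II-3,III-1,III-2]: 124 consistent
U/I-1 ? ·: UU|Uu|uu
U/I-2 un ·: UU|Uu
U/II-1 ? I-1×I-2: UU|Uu|uu
U/II-2 ? I-1×I-2: UU|Uu|uu
U/II-3 ? ·: UU|Uu|uu
U/III-1 un II-3×II-2: UU|Uu
U/III-2 un II-3×II-2: UU|Uu
⇒ U over [I-1,I-2,II-1,II-2,II-3,III-1,III-2]: 148 consistent

II-3 ∈ {Kk LL UU, Kk LL Uu, Kk LL uu, Kk Ll UU, Kk Ll Uu, Kk Ll uu}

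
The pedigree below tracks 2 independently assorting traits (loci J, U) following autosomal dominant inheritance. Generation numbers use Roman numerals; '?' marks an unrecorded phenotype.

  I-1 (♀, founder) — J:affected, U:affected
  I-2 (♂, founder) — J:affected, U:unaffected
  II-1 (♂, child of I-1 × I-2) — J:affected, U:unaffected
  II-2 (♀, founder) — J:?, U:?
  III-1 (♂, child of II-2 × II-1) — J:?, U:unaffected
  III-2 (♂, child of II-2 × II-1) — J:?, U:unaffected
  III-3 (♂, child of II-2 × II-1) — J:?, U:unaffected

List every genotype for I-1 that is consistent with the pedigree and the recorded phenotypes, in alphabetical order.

J/I-1 aff ·: Jj|JJ
J/I-2 aff ·: Jj|JJ
J/II-1 aff I-1×I-2: Jj|JJ
J/II-2 ? ·: jj|Jj|JJ
J/III-1 ? II-2×II-1: jj|Jj|JJ
J/III-2 ? II-2×II-1: jj|Jj|JJ
J/III-3 ? II-2×II-1: jj|Jj|JJ
⇒ J over [I-1,I-2,II-1,II-2,III-1,III-2,III-3]: 169 consistent
U/I-1 aff ·: Uu
U/I-2 un ·: uu
U/II-1 un I-1×I-2: uu
U/II-2 ? ·: uu|Uu
U/III-1 un II-2×II-1: uu
U/III-2 un II-2×II-1: uu
U/III-3 un II-2×II-1: uu
⇒ U over [I-1,I-2,II-1,II-2,III-1,III-2,III-3]: 2 consistent

I-1 ∈ {JJ Uu, Jj Uu}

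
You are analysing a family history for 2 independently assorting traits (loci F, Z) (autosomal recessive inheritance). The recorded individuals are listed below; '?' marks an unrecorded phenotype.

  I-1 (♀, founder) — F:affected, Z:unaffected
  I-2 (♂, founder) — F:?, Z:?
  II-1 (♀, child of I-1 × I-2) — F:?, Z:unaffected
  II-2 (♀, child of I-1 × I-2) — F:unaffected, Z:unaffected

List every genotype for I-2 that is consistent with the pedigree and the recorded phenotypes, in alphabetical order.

I-2 ∈ {FF ZZ, FF Zz, FF zz, Ff ZZ, Ff Zz, Ff zz}

F/I-1 aff ·: ff
F/I-2 ? ·: FF|Ff
F/II-1 ? I-1×I-2: Ff|ff
F/II-2 un I-1×I-2: Ff
⇒ F over [I-1,I-2,II-1,II-2]: 3 consistent
Z/I-1 un ·: ZZ|Zz
Z/I-2 ? ·: ZZ|Zz|zz
Z/II-1 un I-1×I-2: ZZ|Zz
Z/II-2 un I-1×I-2: ZZ|Zz
⇒ Z over [I-1,I-2,II-1,II-2]: 15 consistent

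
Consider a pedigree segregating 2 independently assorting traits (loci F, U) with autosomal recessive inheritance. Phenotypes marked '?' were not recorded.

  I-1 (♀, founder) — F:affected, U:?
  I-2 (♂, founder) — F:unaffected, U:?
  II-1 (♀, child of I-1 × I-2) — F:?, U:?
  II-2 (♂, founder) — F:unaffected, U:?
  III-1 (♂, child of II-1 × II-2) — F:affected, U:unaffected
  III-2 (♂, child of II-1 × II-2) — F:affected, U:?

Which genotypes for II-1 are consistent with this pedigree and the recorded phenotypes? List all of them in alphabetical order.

F/I-1 aff ·: ff
F/I-2 un ·: FF|Ff
F/II-1 ? I-1×I-2: Ff|ff
F/II-2 un ·: Ff
F/III-1 aff II-1×II-2: ff
F/III-2 aff II-1×II-2: ff
⇒ F over [I-1,I-2,II-1,II-2,III-1,III-2]: 3 consistent
U/I-1 ? ·: UU|Uu|uu
U/I-2 ? ·: UU|Uu|uu
U/II-1 ? I-1×I-2: UU|Uu|uu
U/II-2 ? ·: UU|Uu|uu
U/III-1 un II-1×II-2: UU|Uu
U/III-2 ? II-1×II-2: UU|Uu|uu
⇒ U over [I-1,I-2,II-1,II-2,III-1,III-2]: 120 consistent

II-1 ∈ {Ff UU, Ff Uu, Ff uu, ff UU, ff Uu, ff uu}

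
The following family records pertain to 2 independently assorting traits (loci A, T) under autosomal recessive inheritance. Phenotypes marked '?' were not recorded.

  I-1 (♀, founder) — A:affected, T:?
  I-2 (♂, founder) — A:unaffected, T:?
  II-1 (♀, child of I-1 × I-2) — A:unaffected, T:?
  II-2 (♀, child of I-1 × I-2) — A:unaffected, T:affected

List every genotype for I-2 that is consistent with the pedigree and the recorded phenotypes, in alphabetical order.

I-2 ∈ {AA Tt, AA tt, Aa Tt, Aa tt}

A/I-1 aff ·: aa
A/I-2 un ·: AA|Aa
A/II-1 un I-1×I-2: Aa
A/II-2 un I-1×I-2: Aa
⇒ A over [I-1,I-2,II-1,II-2]: 2 consistent
T/I-1 ? ·: Tt|tt
T/I-2 ? ·: Tt|tt
T/II-1 ? I-1×I-2: TT|Tt|tt
T/II-2 aff I-1×I-2: tt
⇒ T over [I-1,I-2,II-1,II-2]: 8 consistent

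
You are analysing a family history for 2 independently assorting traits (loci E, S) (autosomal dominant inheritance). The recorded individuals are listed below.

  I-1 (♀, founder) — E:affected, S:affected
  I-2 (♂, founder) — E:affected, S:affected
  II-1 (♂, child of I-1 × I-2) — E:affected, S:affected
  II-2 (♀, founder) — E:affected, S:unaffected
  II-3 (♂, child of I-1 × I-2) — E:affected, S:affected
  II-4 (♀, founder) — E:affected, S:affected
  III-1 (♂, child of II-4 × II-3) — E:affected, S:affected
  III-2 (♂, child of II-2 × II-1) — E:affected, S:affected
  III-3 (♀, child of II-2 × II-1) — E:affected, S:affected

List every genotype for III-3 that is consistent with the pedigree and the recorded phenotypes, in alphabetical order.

III-3 ∈ {EE Ss, Ee Ss}

E/I-1 aff ·: Ee|EE
E/I-2 aff ·: Ee|EE
E/II-1 aff I-1×I-2: Ee|EE
E/II-2 aff ·: Ee|EE
E/II-3 aff I-1×I-2: Ee|EE
E/II-4 aff ·: Ee|EE
E/III-1 aff II-4×II-3: Ee|EE
E/III-2 aff II-2×II-1: Ee|EE
E/III-3 aff II-2×II-1: Ee|EE
⇒ E over [I-1,I-2,II-1,II-2,II-3,II-4,III-1,III-2,III-3]: 288 consistent
S/I-1 aff ·: Ss|SS
S/I-2 aff ·: Ss|SS
S/II-1 aff I-1×I-2: Ss|SS
S/II-2 un ·: ss
S/II-3 aff I-1×I-2: Ss|SS
S/II-4 aff ·: Ss|SS
S/III-1 aff II-4×II-3: Ss|SS
S/III-2 aff II-2×II-1: Ss
S/III-3 aff II-2×II-1: Ss
⇒ S over [I-1,I-2,II-1,II-2,II-3,II-4,III-1,III-2,III-3]: 45 consistent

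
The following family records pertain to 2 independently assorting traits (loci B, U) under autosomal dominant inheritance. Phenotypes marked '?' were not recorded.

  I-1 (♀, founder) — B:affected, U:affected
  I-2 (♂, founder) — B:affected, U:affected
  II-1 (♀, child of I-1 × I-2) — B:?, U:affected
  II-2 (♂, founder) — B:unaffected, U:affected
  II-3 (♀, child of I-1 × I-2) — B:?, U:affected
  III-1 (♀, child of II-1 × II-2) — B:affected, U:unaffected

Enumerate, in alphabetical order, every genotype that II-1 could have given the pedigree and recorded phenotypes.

II-1 ∈ {BB Uu, Bb Uu}

B/I-1 aff ·: Bb|BB
B/I-2 aff ·: Bb|BB
B/II-1 ? I-1×I-2: Bb|BB
B/II-2 un ·: bb
B/II-3 ? I-1×I-2: bb|Bb|BB
B/III-1 aff II-1×II-2: Bb
⇒ B over [I-1,I-2,II-1,II-2,II-3,III-1]: 15 consistent
U/I-1 aff ·: Uu|UU
U/I-2 aff ·: Uu|UU
U/II-1 aff I-1×I-2: Uu
U/II-2 aff ·: Uu
U/II-3 aff I-1×I-2: Uu|UU
U/III-1 un II-1×II-2: uu
⇒ U over [I-1,I-2,II-1,II-2,II-3,III-1]: 6 consistent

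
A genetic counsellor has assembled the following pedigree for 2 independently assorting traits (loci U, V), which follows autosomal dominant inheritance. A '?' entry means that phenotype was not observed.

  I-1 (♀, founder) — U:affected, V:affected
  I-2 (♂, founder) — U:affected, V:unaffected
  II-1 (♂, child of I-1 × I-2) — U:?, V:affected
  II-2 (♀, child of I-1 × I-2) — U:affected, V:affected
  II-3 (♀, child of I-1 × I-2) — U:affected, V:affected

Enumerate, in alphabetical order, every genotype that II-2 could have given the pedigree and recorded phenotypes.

U/I-1 aff ·: Uu|UU
U/I-2 aff ·: Uu|UU
U/II-1 ? I-1×I-2: uu|Uu|UU
U/II-2 aff I-1×I-2: Uu|UU
U/II-3 aff I-1×I-2: Uu|UU
⇒ U over [I-1,I-2,II-1,II-2,II-3]: 29 consistent
V/I-1 aff ·: Vv|VV
V/I-2 un ·: vv
V/II-1 aff I-1×I-2: Vv
V/II-2 aff I-1×I-2: Vv
V/II-3 aff I-1×I-2: Vv
⇒ V over [I-1,I-2,II-1,II-2,II-3]: 2 consistent

II-2 ∈ {UU Vv, Uu Vv}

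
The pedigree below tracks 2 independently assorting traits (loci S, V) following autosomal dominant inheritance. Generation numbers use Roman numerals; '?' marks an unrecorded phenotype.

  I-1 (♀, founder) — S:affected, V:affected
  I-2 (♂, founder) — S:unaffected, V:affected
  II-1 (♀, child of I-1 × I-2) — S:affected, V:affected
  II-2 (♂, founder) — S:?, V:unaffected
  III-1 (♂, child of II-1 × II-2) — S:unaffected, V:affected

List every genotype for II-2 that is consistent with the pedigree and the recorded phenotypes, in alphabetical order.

II-2 ∈ {Ss vv, ss vv}

S/I-1 aff ·: Ss|SS
S/I-2 un ·: ss
S/II-1 aff I-1×I-2: Ss
S/II-2 ? ·: ss|Ss
S/III-1 un II-1×II-2: ss
⇒ S over [I-1,I-2,II-1,II-2,III-1]: 4 consistent
V/I-1 aff ·: Vv|VV
V/I-2 aff ·: Vv|VV
V/II-1 aff I-1×I-2: Vv|VV
V/II-2 un ·: vv
V/III-1 aff II-1×II-2: Vv
⇒ V over [I-1,I-2,II-1,II-2,III-1]: 7 consistent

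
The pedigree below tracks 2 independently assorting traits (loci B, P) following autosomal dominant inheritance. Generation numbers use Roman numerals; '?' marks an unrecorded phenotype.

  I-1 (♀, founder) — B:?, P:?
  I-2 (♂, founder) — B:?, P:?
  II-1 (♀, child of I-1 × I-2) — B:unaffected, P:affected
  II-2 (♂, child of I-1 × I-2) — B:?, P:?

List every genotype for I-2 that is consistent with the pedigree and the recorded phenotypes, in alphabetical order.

B/I-1 ? ·: bb|Bb
B/I-2 ? ·: bb|Bb
B/II-1 un I-1×I-2: bb
B/II-2 ? I-1×I-2: bb|Bb|BB
⇒ B over [I-1,I-2,II-1,II-2]: 8 consistent
P/I-1 ? ·: pp|Pp|PP
P/I-2 ? ·: pp|Pp|PP
P/II-1 aff I-1×I-2: Pp|PP
P/II-2 ? I-1×I-2: pp|Pp|PP
⇒ P over [I-1,I-2,II-1,II-2]: 21 consistent

I-2 ∈ {Bb PP, Bb Pp, Bb pp, bb PP, bb Pp, bb pp}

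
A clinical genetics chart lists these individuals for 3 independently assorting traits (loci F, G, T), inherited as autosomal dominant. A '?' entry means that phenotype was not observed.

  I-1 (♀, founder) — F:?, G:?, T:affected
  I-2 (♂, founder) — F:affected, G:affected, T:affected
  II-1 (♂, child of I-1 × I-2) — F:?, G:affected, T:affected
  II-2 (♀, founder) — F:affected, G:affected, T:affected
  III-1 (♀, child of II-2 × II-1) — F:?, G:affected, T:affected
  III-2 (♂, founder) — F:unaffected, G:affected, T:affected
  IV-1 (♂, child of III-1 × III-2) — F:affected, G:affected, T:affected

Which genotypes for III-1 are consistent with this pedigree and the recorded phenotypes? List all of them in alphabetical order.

III-1 ∈ {FF GG TT, FF GG Tt, FF Gg TT, FF Gg Tt, Ff GG TT, Ff GG Tt, Ff Gg TT, Ff Gg Tt}

F/I-1 ? ·: ff|Ff|FF
F/I-2 aff ·: Ff|FF
F/II-1 ? I-1×I-2: ff|Ff|FF
F/II-2 aff ·: Ff|FF
F/III-1 ? II-2×II-1: Ff|FF
F/III-2 un ·: ff
F/IV-1 aff III-1×III-2: Ff
⇒ F over [I-1,I-2,II-1,II-2,III-1,III-2,IV-1]: 36 consistent
G/I-1 ? ·: gg|Gg|GG
G/I-2 aff ·: Gg|GG
G/II-1 aff I-1×I-2: Gg|GG
G/II-2 aff ·: Gg|GG
G/III-1 aff II-2×II-1: Gg|GG
G/III-2 aff ·: Gg|GG
G/IV-1 aff III-1×III-2: Gg|GG
⇒ G over [I-1,I-2,II-1,II-2,III-1,III-2,IV-1]: 110 consistent
T/I-1 aff ·: Tt|TT
T/I-2 aff ·: Tt|TT
T/II-1 aff I-1×I-2: Tt|TT
T/II-2 aff ·: Tt|TT
T/III-1 aff II-2×II-1: Tt|TT
T/III-2 aff ·: Tt|TT
T/IV-1 aff III-1×III-2: Tt|TT
⇒ T over [I-1,I-2,II-1,II-2,III-1,III-2,IV-1]: 82 consistent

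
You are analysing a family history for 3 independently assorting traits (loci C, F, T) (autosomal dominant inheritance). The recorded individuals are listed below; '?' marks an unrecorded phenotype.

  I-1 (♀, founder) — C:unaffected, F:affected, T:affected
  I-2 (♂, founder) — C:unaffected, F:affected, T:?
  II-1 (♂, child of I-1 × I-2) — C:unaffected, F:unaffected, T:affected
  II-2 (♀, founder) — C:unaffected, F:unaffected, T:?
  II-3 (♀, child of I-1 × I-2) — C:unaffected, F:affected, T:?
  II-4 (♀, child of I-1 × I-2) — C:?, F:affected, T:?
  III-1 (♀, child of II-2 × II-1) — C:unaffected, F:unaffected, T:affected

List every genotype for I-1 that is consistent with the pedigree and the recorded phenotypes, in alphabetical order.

I-1 ∈ {cc Ff TT, cc Ff Tt}

C/I-1 un ·: cc
C/I-2 un ·: cc
C/II-1 un I-1×I-2: cc
C/II-2 un ·: cc
C/II-3 un I-1×I-2: cc
C/II-4 ? I-1×I-2: cc
C/III-1 un II-2×II-1: cc
⇒ C over [I-1,I-2,II-1,II-2,II-3,II-4,III-1]: 1 consistent
F/I-1 aff ·: Ff
F/I-2 aff ·: Ff
F/II-1 un I-1×I-2: ff
F/II-2 un ·: ff
F/II-3 aff I-1×I-2: Ff|FF
F/II-4 aff I-1×I-2: Ff|FF
F/III-1 un II-2×II-1: ff
⇒ F over [I-1,I-2,II-1,II-2,II-3,II-4,III-1]: 4 consistent
T/I-1 aff ·: Tt|TT
T/I-2 ? ·: tt|Tt|TT
T/II-1 aff I-1×I-2: Tt|TT
T/II-2 ? ·: tt|Tt|TT
T/II-3 ? I-1×I-2: tt|Tt|TT
T/II-4 ? I-1×I-2: tt|Tt|TT
T/III-1 aff II-2×II-1: Tt|TT
⇒ T over [I-1,I-2,II-1,II-2,II-3,II-4,III-1]: 182 consistent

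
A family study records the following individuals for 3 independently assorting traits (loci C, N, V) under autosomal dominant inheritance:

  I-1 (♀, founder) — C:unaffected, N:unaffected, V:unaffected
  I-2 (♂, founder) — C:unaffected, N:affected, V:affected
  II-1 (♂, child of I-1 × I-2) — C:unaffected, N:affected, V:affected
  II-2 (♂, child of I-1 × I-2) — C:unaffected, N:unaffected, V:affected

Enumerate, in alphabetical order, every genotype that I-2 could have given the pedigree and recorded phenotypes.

I-2 ∈ {cc Nn VV, cc Nn Vv}

C/I-1 un ·: cc
C/I-2 un ·: cc
C/II-1 un I-1×I-2: cc
C/II-2 un I-1×I-2: cc
⇒ C over [I-1,I-2,II-1,II-2]: 1 consistent
N/I-1 un ·: nn
N/I-2 aff ·: Nn
N/II-1 aff I-1×I-2: Nn
N/II-2 un I-1×I-2: nn
⇒ N over [I-1,I-2,II-1,II-2]: 1 consistent
V/I-1 un ·: vv
V/I-2 aff ·: Vv|VV
V/II-1 aff I-1×I-2: Vv
V/II-2 aff I-1×I-2: Vv
⇒ V over [I-1,I-2,II-1,II-2]: 2 consistent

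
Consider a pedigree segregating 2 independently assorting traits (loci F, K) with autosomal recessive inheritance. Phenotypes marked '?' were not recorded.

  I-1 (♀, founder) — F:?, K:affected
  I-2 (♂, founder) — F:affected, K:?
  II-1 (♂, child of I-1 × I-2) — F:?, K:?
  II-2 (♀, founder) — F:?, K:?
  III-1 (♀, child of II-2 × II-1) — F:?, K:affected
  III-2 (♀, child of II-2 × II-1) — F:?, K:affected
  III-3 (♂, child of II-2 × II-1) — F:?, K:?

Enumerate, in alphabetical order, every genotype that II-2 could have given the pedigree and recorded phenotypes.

II-2 ∈ {FF Kk, FF kk, Ff Kk, Ff kk, ff Kk, ff kk}

F/I-1 ? ·: FF|Ff|ff
F/I-2 aff ·: ff
F/II-1 ? I-1×I-2: Ff|ff
F/II-2 ? ·: FF|Ff|ff
F/III-1 ? II-2×II-1: FF|Ff|ff
F/III-2 ? II-2×II-1: FF|Ff|ff
F/III-3 ? II-2×II-1: FF|Ff|ff
⇒ F over [I-1,I-2,II-1,II-2,III-1,III-2,III-3]: 106 consistent
K/I-1 aff ·: kk
K/I-2 ? ·: KK|Kk|kk
K/II-1 ? I-1×I-2: Kk|kk
K/II-2 ? ·: Kk|kk
K/III-1 aff II-2×II-1: kk
K/III-2 aff II-2×II-1: kk
K/III-3 ? II-2×II-1: KK|Kk|kk
⇒ K over [I-1,I-2,II-1,II-2,III-1,III-2,III-3]: 16 consistent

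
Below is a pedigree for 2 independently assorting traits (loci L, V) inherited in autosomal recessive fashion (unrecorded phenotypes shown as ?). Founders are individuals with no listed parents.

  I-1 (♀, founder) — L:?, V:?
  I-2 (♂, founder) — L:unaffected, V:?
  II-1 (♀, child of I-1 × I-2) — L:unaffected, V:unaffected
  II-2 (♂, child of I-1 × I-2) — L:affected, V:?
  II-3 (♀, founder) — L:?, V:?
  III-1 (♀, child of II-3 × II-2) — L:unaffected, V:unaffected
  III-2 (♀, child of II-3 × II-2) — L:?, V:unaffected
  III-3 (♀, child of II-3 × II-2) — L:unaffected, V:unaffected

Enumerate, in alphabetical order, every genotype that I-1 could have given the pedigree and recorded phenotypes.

I-1 ∈ {Ll VV, Ll Vv, Ll vv, ll VV, ll Vv, ll vv}

L/I-1 ? ·: Ll|ll
L/I-2 un ·: Ll
L/II-1 un I-1×I-2: LL|Ll
L/II-2 aff I-1×I-2: ll
L/II-3 ? ·: LL|Ll
L/III-1 un II-3×II-2: Ll
L/III-2 ? II-3×II-2: Ll|ll
L/III-3 un II-3×II-2: Ll
⇒ L over [I-1,I-2,II-1,II-2,II-3,III-1,III-2,III-3]: 9 consistent
V/I-1 ? ·: VV|Vv|vv
V/I-2 ? ·: VV|Vv|vv
V/II-1 un I-1×I-2: VV|Vv
V/II-2 ? I-1×I-2: VV|Vv|vv
V/II-3 ? ·: VV|Vv|vv
V/III-1 un II-3×II-2: VV|Vv
V/III-2 un II-3×II-2: VV|Vv
V/III-3 un II-3×II-2: VV|Vv
⇒ V over [I-1,I-2,II-1,II-2,II-3,III-1,III-2,III-3]: 248 consistent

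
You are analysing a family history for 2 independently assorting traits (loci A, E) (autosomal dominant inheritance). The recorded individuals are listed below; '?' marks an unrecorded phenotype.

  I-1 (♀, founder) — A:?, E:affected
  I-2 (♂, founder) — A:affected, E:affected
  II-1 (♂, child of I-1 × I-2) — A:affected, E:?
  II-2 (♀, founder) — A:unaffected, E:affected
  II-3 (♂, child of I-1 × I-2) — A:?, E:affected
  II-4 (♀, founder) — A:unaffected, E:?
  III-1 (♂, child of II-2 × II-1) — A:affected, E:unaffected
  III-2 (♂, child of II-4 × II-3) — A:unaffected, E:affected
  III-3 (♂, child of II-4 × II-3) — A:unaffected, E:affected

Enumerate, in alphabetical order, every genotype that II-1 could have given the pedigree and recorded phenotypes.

II-1 ∈ {AA Ee, AA ee, Aa Ee, Aa ee}

A/I-1 ? ·: aa|Aa|AA
A/I-2 aff ·: Aa|AA
A/II-1 aff I-1×I-2: Aa|AA
A/II-2 un ·: aa
A/II-3 ? I-1×I-2: aa|Aa
A/II-4 un ·: aa
A/III-1 aff II-2×II-1: Aa
A/III-2 un II-4×II-3: aa
A/III-3 un II-4×II-3: aa
⇒ A over [I-1,I-2,II-1,II-2,II-3,II-4,III-1,III-2,III-3]: 11 consistent
E/I-1 aff ·: Ee|EE
E/I-2 aff ·: Ee|EE
E/II-1 ? I-1×I-2: ee|Ee
E/II-2 aff ·: Ee
E/II-3 aff I-1×I-2: Ee|EE
E/II-4 ? ·: ee|Ee|EE
E/III-1 un II-2×II-1: ee
E/III-2 aff II-4×II-3: Ee|EE
E/III-3 aff II-4×II-3: Ee|EE
⇒ E over [I-1,I-2,II-1,II-2,II-3,II-4,III-1,III-2,III-3]: 60 consistent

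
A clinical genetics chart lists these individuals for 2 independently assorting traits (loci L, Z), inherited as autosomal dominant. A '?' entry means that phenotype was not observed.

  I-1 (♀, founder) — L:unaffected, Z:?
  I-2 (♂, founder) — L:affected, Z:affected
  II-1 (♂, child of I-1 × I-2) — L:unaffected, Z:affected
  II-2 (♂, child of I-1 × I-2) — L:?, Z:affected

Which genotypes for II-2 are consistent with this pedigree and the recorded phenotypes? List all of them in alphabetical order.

II-2 ∈ {Ll ZZ, Ll Zz, ll ZZ, ll Zz}

L/I-1 un ·: ll
L/I-2 aff ·: Ll
L/II-1 un I-1×I-2: ll
L/II-2 ? I-1×I-2: ll|Ll
⇒ L over [I-1,I-2,II-1,II-2]: 2 consistent
Z/I-1 ? ·: zz|Zz|ZZ
Z/I-2 aff ·: Zz|ZZ
Z/II-1 aff I-1×I-2: Zz|ZZ
Z/II-2 aff I-1×I-2: Zz|ZZ
⇒ Z over [I-1,I-2,II-1,II-2]: 15 consistent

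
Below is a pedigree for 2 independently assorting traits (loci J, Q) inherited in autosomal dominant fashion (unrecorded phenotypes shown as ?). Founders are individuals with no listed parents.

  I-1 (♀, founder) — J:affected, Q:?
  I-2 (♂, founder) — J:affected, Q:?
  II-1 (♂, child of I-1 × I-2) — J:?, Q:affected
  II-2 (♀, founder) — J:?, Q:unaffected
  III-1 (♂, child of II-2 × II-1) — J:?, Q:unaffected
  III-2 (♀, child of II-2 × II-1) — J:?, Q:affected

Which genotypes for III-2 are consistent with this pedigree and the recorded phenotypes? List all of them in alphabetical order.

J/I-1 aff ·: Jj|JJ
J/I-2 aff ·: Jj|JJ
J/II-1 ? I-1×I-2: jj|Jj|JJ
J/II-2 ? ·: jj|Jj|JJ
J/III-1 ? II-2×II-1: jj|Jj|JJ
J/III-2 ? II-2×II-1: jj|Jj|JJ
⇒ J over [I-1,I-2,II-1,II-2,III-1,III-2]: 81 consistent
Q/I-1 ? ·: qq|Qq|QQ
Q/I-2 ? ·: qq|Qq|QQ
Q/II-1 aff I-1×I-2: Qq
Q/II-2 un ·: qq
Q/III-1 un II-2×II-1: qq
Q/III-2 aff II-2×II-1: Qq
⇒ Q over [I-1,I-2,II-1,II-2,III-1,III-2]: 7 consistent

III-2 ∈ {JJ Qq, Jj Qq, jj Qq}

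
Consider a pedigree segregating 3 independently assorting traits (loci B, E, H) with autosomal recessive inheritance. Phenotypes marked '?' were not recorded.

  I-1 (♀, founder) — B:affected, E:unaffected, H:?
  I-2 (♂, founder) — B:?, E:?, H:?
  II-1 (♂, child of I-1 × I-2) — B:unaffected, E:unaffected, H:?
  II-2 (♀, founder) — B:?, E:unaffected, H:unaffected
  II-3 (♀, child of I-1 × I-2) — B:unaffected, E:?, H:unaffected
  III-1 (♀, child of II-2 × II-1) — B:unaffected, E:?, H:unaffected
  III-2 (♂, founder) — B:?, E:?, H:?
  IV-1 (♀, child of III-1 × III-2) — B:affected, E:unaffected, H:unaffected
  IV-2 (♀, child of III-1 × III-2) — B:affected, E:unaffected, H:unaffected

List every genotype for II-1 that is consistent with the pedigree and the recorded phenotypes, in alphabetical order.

II-1 ∈ {Bb EE HH, Bb EE Hh, Bb EE hh, Bb Ee HH, Bb Ee Hh, Bb Ee hh}

B/I-1 aff ·: bb
B/I-2 ? ·: BB|Bb
B/II-1 un I-1×I-2: Bb
B/II-2 ? ·: BB|Bb|bb
B/II-3 un I-1×I-2: Bb
B/III-1 un II-2×II-1: Bb
B/III-2 ? ·: Bb|bb
B/IV-1 aff III-1×III-2: bb
B/IV-2 aff III-1×III-2: bb
⇒ B over [I-1,I-2,II-1,II-2,II-3,III-1,III-2,IV-1,IV-2]: 12 consistent
E/I-1 un ·: EE|Ee
E/I-2 ? ·: EE|Ee|ee
E/II-1 un I-1×I-2: EE|Ee
E/II-2 un ·: EE|Ee
E/II-3 ? I-1×I-2: EE|Ee|ee
E/III-1 ? II-2×II-1: EE|Ee|ee
E/III-2 ? ·: EE|Ee|ee
E/IV-1 un III-1×III-2: EE|Ee
E/IV-2 un III-1×III-2: EE|Ee
⇒ E over [I-1,I-2,II-1,II-2,II-3,III-1,III-2,IV-1,IV-2]: 488 consistent
H/I-1 ? ·: HH|Hh|hh
H/I-2 ? ·: HH|Hh|hh
H/II-1 ? I-1×I-2: HH|Hh|hh
H/II-2 un ·: HH|Hh
H/II-3 un I-1×I-2: HH|Hh
H/III-1 un II-2×II-1: HH|Hh
H/III-2 ? ·: HH|Hh|hh
H/IV-1 un III-1×III-2: HH|Hh
H/IV-2 un III-1×III-2: HH|Hh
⇒ H over [I-1,I-2,II-1,II-2,II-3,III-1,III-2,IV-1,IV-2]: 519 consistent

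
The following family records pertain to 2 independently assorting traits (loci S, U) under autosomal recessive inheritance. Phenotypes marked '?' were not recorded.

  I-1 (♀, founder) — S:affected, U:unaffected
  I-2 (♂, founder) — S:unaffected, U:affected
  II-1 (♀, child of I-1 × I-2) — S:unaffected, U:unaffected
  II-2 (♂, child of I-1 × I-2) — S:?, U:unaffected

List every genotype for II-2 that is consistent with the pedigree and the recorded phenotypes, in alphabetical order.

II-2 ∈ {Ss Uu, ss Uu}

S/I-1 aff ·: ss
S/I-2 un ·: SS|Ss
S/II-1 un I-1×I-2: Ss
S/II-2 ? I-1×I-2: Ss|ss
⇒ S over [I-1,I-2,II-1,II-2]: 3 consistent
U/I-1 un ·: UU|Uu
U/I-2 aff ·: uu
U/II-1 un I-1×I-2: Uu
U/II-2 un I-1×I-2: Uu
⇒ U over [I-1,I-2,II-1,II-2]: 2 consistent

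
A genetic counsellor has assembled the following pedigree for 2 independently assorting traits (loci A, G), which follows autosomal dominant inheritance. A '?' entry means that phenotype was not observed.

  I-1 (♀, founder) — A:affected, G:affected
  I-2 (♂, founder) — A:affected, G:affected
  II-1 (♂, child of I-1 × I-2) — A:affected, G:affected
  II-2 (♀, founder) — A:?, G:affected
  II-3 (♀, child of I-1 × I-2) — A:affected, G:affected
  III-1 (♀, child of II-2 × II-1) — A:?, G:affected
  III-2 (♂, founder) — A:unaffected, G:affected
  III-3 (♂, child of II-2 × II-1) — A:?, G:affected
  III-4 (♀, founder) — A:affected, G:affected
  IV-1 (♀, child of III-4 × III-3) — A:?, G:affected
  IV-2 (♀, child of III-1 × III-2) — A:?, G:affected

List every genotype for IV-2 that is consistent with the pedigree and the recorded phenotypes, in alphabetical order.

A/I-1 aff ·: Aa|AA
A/I-2 aff ·: Aa|AA
A/II-1 aff I-1×I-2: Aa|AA
A/II-2 ? ·: aa|Aa|AA
A/II-3 aff I-1×I-2: Aa|AA
A/III-1 ? II-2×II-1: aa|Aa|AA
A/III-2 un ·: aa
A/III-3 ? II-2×II-1: aa|Aa|AA
A/III-4 aff ·: Aa|AA
A/IV-1 ? III-4×III-3: aa|Aa|AA
A/IV-2 ? III-1×III-2: aa|Aa
⇒ A over [I-1,I-2,II-1,II-2,II-3,III-1,III-2,III-3,III-4,IV-1,IV-2]: 811 consistent
G/I-1 aff ·: Gg|GG
G/I-2 aff ·: Gg|GG
G/II-1 aff I-1×I-2: Gg|GG
G/II-2 aff ·: Gg|GG
G/II-3 aff I-1×I-2: Gg|GG
G/III-1 aff II-2×II-1: Gg|GG
G/III-2 aff ·: Gg|GG
G/III-3 aff II-2×II-1: Gg|GG
G/III-4 aff ·: Gg|GG
G/IV-1 aff III-4×III-3: Gg|GG
G/IV-2 aff III-1×III-2: Gg|GG
⇒ G over [I-1,I-2,II-1,II-2,II-3,III-1,III-2,III-3,III-4,IV-1,IV-2]: 994 consistent

IV-2 ∈ {Aa GG, Aa Gg, aa GG, aa Gg}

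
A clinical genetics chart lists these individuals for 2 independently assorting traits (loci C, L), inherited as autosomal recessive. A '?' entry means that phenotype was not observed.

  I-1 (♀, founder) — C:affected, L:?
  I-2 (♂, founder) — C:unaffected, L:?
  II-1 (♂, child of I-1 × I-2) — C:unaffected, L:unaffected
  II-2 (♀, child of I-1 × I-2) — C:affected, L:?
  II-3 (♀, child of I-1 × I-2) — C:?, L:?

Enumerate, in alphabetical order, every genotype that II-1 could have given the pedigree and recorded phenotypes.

C/I-1 aff ·: cc
C/I-2 un ·: Cc
C/II-1 un I-1×I-2: Cc
C/II-2 aff I-1×I-2: cc
C/II-3 ? I-1×I-2: Cc|cc
⇒ C over [I-1,I-2,II-1,II-2,II-3]: 2 consistent
L/I-1 ? ·: LL|Ll|ll
L/I-2 ? ·: LL|Ll|ll
L/II-1 un I-1×I-2: LL|Ll
L/II-2 ? I-1×I-2: LL|Ll|ll
L/II-3 ? I-1×I-2: LL|Ll|ll
⇒ L over [I-1,I-2,II-1,II-2,II-3]: 45 consistent

II-1 ∈ {Cc LL, Cc Ll}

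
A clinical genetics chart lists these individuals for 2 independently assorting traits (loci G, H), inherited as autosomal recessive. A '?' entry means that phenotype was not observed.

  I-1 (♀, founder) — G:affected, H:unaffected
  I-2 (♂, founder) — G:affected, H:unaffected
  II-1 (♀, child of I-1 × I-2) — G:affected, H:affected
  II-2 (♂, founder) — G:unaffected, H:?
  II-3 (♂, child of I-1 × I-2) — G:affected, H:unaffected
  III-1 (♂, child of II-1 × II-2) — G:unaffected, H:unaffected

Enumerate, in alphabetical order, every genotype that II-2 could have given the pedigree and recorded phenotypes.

G/I-1 aff ·: gg
G/I-2 aff ·: gg
G/II-1 aff I-1×I-2: gg
G/II-2 un ·: GG|Gg
G/II-3 aff I-1×I-2: gg
G/III-1 un II-1×II-2: Gg
⇒ G over [I-1,I-2,II-1,II-2,II-3,III-1]: 2 consistent
H/I-1 un ·: Hh
H/I-2 un ·: Hh
H/II-1 aff I-1×I-2: hh
H/II-2 ? ·: HH|Hh
H/II-3 un I-1×I-2: HH|Hh
H/III-1 un II-1×II-2: Hh
⇒ H over [I-1,I-2,II-1,II-2,II-3,III-1]: 4 consistent

II-2 ∈ {GG HH, GG Hh, Gg HH, Gg Hh}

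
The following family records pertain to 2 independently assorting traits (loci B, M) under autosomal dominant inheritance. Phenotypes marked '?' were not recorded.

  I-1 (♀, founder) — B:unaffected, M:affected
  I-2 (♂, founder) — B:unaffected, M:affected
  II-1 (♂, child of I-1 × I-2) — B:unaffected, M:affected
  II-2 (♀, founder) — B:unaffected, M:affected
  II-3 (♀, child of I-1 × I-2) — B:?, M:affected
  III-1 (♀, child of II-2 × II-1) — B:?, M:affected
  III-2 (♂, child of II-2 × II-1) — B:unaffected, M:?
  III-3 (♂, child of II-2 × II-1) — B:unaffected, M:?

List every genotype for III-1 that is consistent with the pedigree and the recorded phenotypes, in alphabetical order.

B/I-1 un ·: bb
B/I-2 un ·: bb
B/II-1 un I-1×I-2: bb
B/II-2 un ·: bb
B/II-3 ? I-1×I-2: bb
B/III-1 ? II-2×II-1: bb
B/III-2 un II-2×II-1: bb
B/III-3 un II-2×II-1: bb
⇒ B over [I-1,I-2,II-1,II-2,II-3,III-1,III-2,III-3]: 1 consistent
M/I-1 aff ·: Mm|MM
M/I-2 aff ·: Mm|MM
M/II-1 aff I-1×I-2: Mm|MM
M/II-2 aff ·: Mm|MM
M/II-3 aff I-1×I-2: Mm|MM
M/III-1 aff II-2×II-1: Mm|MM
M/III-2 ? II-2×II-1: mm|Mm|MM
M/III-3 ? II-2×II-1: mm|Mm|MM
⇒ M over [I-1,I-2,II-1,II-2,II-3,III-1,III-2,III-3]: 219 consistent

III-1 ∈ {bb MM, bb Mm}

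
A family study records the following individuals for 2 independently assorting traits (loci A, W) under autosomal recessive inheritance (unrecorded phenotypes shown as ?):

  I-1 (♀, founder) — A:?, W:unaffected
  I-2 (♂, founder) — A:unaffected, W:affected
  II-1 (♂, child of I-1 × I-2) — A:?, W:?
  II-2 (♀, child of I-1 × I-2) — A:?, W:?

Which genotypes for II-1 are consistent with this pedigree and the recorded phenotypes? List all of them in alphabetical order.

A/I-1 ? ·: AA|Aa|aa
A/I-2 un ·: AA|Aa
A/II-1 ? I-1×I-2: AA|Aa|aa
A/II-2 ? I-1×I-2: AA|Aa|aa
⇒ A over [I-1,I-2,II-1,II-2]: 23 consistent
W/I-1 un ·: WW|Ww
W/I-2 aff ·: ww
W/II-1 ? I-1×I-2: Ww|ww
W/II-2 ? I-1×I-2: Ww|ww
⇒ W over [I-1,I-2,II-1,II-2]: 5 consistent

II-1 ∈ {AA Ww, AA ww, Aa Ww, Aa ww, aa Ww, aa ww}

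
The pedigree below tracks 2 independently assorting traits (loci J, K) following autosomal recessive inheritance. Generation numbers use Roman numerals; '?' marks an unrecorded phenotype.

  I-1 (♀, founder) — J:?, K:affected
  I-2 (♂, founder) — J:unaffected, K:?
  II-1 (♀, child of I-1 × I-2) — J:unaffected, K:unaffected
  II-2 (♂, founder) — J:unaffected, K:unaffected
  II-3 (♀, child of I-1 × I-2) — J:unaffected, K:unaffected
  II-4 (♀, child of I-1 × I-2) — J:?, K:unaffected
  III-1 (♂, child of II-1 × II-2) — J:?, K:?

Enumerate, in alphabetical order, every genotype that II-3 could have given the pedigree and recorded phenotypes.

II-3 ∈ {JJ Kk, Jj Kk}

J/I-1 ? ·: JJ|Jj|jj
J/I-2 un ·: JJ|Jj
J/II-1 un I-1×I-2: JJ|Jj
J/II-2 un ·: JJ|Jj
J/II-3 un I-1×I-2: JJ|Jj
J/II-4 ? I-1×I-2: JJ|Jj|jj
J/III-1 ? II-1×II-2: JJ|Jj|jj
⇒ J over [I-1,I-2,II-1,II-2,II-3,II-4,III-1]: 130 consistent
K/I-1 aff ·: kk
K/I-2 ? ·: KK|Kk
K/II-1 un I-1×I-2: Kk
K/II-2 un ·: KK|Kk
K/II-3 un I-1×I-2: Kk
K/II-4 un I-1×I-2: Kk
K/III-1 ? II-1×II-2: KK|Kk|kk
⇒ K over [I-1,I-2,II-1,II-2,II-3,II-4,III-1]: 10 consistent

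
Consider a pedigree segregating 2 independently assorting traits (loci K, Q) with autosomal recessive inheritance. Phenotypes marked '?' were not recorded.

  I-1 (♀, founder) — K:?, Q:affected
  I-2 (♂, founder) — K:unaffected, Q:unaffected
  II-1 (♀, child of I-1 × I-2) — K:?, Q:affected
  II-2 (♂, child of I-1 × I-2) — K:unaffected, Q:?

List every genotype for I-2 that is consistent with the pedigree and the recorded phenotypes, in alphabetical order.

I-2 ∈ {KK Qq, Kk Qq}

K/I-1 ? ·: KK|Kk|kk
K/I-2 un ·: KK|Kk
K/II-1 ? I-1×I-2: KK|Kk|kk
K/II-2 un I-1×I-2: KK|Kk
⇒ K over [I-1,I-2,II-1,II-2]: 18 consistent
Q/I-1 aff ·: qq
Q/I-2 un ·: Qq
Q/II-1 aff I-1×I-2: qq
Q/II-2 ? I-1×I-2: Qq|qq
⇒ Q over [I-1,I-2,II-1,II-2]: 2 consistent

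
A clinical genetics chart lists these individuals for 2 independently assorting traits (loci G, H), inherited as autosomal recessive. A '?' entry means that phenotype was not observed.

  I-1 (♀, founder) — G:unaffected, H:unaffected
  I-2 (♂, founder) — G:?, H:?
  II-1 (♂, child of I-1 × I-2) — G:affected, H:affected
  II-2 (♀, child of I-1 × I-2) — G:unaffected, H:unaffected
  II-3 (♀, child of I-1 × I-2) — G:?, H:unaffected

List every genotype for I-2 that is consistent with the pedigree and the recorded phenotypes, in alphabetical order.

I-2 ∈ {Gg Hh, Gg hh, gg Hh, gg hh}

G/I-1 un ·: Gg
G/I-2 ? ·: Gg|gg
G/II-1 aff I-1×I-2: gg
G/II-2 un I-1×I-2: GG|Gg
G/II-3 ? I-1×I-2: GG|Gg|gg
⇒ G over [I-1,I-2,II-1,II-2,II-3]: 8 consistent
H/I-1 un ·: Hh
H/I-2 ? ·: Hh|hh
H/II-1 aff I-1×I-2: hh
H/II-2 un I-1×I-2: HH|Hh
H/II-3 un I-1×I-2: HH|Hh
⇒ H over [I-1,I-2,II-1,II-2,II-3]: 5 consistent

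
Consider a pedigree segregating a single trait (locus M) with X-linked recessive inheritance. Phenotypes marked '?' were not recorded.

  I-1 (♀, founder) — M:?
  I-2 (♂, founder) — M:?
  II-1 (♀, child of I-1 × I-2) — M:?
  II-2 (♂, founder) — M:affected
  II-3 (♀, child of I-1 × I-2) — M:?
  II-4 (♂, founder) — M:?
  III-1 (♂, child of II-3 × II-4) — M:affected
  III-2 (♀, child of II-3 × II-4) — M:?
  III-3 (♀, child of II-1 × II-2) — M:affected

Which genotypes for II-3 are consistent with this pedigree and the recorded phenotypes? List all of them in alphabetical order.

M/I-1 ? ·: X^MX^M|X^MX^m|X^mX^m
M/I-2 ? ·: X^MY|X^mY
M/II-1 ? I-1×I-2: X^MX^m|X^mX^m
M/II-2 aff ·: X^mY
M/II-3 ? I-1×I-2: X^MX^m|X^mX^m
M/II-4 ? ·: X^MY|X^mY
M/III-1 aff II-3×II-4: X^mY
M/III-2 ? II-3×II-4: X^MX^M|X^MX^m|X^mX^m
M/III-3 aff II-1×II-2: X^mX^m
⇒ M over [I-1,I-2,II-1,II-2,II-3,II-4,III-1,III-2,III-3]: 26 consistent

II-3 ∈ {X^MX^m, X^mX^m}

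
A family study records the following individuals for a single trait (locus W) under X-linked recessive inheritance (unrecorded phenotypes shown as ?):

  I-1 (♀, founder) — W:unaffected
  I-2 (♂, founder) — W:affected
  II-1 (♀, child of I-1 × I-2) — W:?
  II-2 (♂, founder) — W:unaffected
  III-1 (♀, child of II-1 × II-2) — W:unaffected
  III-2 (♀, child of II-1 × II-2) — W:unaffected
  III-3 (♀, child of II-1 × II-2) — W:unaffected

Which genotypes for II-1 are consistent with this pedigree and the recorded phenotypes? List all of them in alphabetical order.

II-1 ∈ {X^WX^w, X^wX^w}

W/I-1 un ·: X^WX^W|X^WX^w
W/I-2 aff ·: X^wY
W/II-1 ? I-1×I-2: X^WX^w|X^wX^w
W/II-2 un ·: X^WY
W/III-1 un II-1×II-2: X^WX^W|X^WX^w
W/III-2 un II-1×II-2: X^WX^W|X^WX^w
W/III-3 un II-1×II-2: X^WX^W|X^WX^w
⇒ W over [I-1,I-2,II-1,II-2,III-1,III-2,III-3]: 17 consistent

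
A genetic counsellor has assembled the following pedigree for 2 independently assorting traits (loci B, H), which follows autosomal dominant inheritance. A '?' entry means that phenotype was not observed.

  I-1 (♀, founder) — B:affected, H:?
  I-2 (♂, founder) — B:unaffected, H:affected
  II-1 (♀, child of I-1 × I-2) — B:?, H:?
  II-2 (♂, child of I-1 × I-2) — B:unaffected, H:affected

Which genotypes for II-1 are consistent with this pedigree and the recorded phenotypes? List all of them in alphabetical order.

II-1 ∈ {Bb HH, Bb Hh, Bb hh, bb HH, bb Hh, bb hh}

B/I-1 aff ·: Bb
B/I-2 un ·: bb
B/II-1 ? I-1×I-2: bb|Bb
B/II-2 un I-1×I-2: bb
⇒ B over [I-1,I-2,II-1,II-2]: 2 consistent
H/I-1 ? ·: hh|Hh|HH
H/I-2 aff ·: Hh|HH
H/II-1 ? I-1×I-2: hh|Hh|HH
H/II-2 aff I-1×I-2: Hh|HH
⇒ H over [I-1,I-2,II-1,II-2]: 18 consistent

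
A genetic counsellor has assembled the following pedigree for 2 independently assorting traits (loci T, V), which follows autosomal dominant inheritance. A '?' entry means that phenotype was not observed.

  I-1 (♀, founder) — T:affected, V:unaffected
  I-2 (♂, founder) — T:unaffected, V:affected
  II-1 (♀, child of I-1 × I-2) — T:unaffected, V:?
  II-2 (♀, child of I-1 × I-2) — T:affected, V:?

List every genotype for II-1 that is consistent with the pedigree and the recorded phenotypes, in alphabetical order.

T/I-1 aff ·: Tt
T/I-2 un ·: tt
T/II-1 un I-1×I-2: tt
T/II-2 aff I-1×I-2: Tt
⇒ T over [I-1,I-2,II-1,II-2]: 1 consistent
V/I-1 un ·: vv
V/I-2 aff ·: Vv|VV
V/II-1 ? I-1×I-2: vv|Vv
V/II-2 ? I-1×I-2: vv|Vv
⇒ V over [I-1,I-2,II-1,II-2]: 5 consistent

II-1 ∈ {tt Vv, tt vv}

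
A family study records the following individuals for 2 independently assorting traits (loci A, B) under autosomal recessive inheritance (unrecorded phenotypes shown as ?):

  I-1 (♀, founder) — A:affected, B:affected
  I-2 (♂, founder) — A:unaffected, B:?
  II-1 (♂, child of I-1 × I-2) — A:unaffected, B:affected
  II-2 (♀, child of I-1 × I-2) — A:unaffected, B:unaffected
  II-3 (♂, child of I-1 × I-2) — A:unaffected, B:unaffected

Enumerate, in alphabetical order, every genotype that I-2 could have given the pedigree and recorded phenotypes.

A/I-1 aff ·: aa
A/I-2 un ·: AA|Aa
A/II-1 un I-1×I-2: Aa
A/II-2 un I-1×I-2: Aa
A/II-3 un I-1×I-2: Aa
⇒ A over [I-1,I-2,II-1,II-2,II-3]: 2 consistent
B/I-1 aff ·: bb
B/I-2 ? ·: Bb
B/II-1 aff I-1×I-2: bb
B/II-2 un I-1×I-2: Bb
B/II-3 un I-1×I-2: Bb
⇒ B over [I-1,I-2,II-1,II-2,II-3]: 1 consistent

I-2 ∈ {AA Bb, Aa Bb}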